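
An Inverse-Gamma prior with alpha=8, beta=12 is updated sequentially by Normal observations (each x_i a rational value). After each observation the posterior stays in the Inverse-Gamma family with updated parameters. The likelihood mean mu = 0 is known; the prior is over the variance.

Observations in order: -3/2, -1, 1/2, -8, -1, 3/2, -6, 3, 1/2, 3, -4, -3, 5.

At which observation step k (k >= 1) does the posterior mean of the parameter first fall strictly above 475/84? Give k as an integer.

obs 1: x=-3/2 → posterior Inverse-Gamma(17/2, 105/8)
obs 2: x=-1 → posterior Inverse-Gamma(9, 109/8)
obs 3: x=1/2 → posterior Inverse-Gamma(19/2, 55/4)
obs 4: x=-8 → posterior Inverse-Gamma(10, 183/4)
obs 5: x=-1 → posterior Inverse-Gamma(21/2, 185/4)
obs 6: x=3/2 → posterior Inverse-Gamma(11, 379/8)
obs 7: x=-6 → posterior Inverse-Gamma(23/2, 523/8)
obs 8: x=3 → posterior Inverse-Gamma(12, 559/8)
obs 9: x=1/2 → posterior Inverse-Gamma(25/2, 70)
obs 10: x=3 → posterior Inverse-Gamma(13, 149/2)
obs 11: x=-4 → posterior Inverse-Gamma(27/2, 165/2)
obs 12: x=-3 → posterior Inverse-Gamma(14, 87)
obs 13: x=5 → posterior Inverse-Gamma(29/2, 199/2)

k = 7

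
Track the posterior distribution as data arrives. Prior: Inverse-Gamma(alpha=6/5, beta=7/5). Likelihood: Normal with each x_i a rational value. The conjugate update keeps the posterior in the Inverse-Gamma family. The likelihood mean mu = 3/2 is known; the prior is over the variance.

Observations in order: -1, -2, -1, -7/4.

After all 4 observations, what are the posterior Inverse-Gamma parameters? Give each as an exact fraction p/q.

obs 1: x=-1 → posterior Inverse-Gamma(17/10, 181/40)
obs 2: x=-2 → posterior Inverse-Gamma(11/5, 213/20)
obs 3: x=-1 → posterior Inverse-Gamma(27/10, 551/40)
obs 4: x=-7/4 → posterior Inverse-Gamma(16/5, 3049/160)

alpha=16/5, beta=3049/160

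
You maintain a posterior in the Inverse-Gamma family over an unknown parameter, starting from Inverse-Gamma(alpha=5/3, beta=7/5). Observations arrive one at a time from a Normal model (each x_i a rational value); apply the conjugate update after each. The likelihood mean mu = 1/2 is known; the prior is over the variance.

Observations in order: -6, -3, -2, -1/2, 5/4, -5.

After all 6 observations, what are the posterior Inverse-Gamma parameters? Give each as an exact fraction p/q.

alpha=14/3, beta=7629/160

obs 1: x=-6 → posterior Inverse-Gamma(13/6, 901/40)
obs 2: x=-3 → posterior Inverse-Gamma(8/3, 573/20)
obs 3: x=-2 → posterior Inverse-Gamma(19/6, 1271/40)
obs 4: x=-1/2 → posterior Inverse-Gamma(11/3, 1291/40)
obs 5: x=5/4 → posterior Inverse-Gamma(25/6, 5209/160)
obs 6: x=-5 → posterior Inverse-Gamma(14/3, 7629/160)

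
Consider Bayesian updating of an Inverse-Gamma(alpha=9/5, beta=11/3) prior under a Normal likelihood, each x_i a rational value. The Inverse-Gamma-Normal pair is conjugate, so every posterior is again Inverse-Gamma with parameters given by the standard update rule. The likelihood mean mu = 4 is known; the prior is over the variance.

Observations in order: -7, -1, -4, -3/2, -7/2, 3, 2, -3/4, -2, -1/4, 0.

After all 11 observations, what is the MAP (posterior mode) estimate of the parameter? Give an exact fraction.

48175/1992

obs 1: x=-7 → posterior Inverse-Gamma(23/10, 385/6)
obs 2: x=-1 → posterior Inverse-Gamma(14/5, 230/3)
obs 3: x=-4 → posterior Inverse-Gamma(33/10, 326/3)
obs 4: x=-3/2 → posterior Inverse-Gamma(19/5, 2971/24)
obs 5: x=-7/2 → posterior Inverse-Gamma(43/10, 1823/12)
obs 6: x=3 → posterior Inverse-Gamma(24/5, 1829/12)
obs 7: x=2 → posterior Inverse-Gamma(53/10, 1853/12)
obs 8: x=-3/4 → posterior Inverse-Gamma(29/5, 15907/96)
obs 9: x=-2 → posterior Inverse-Gamma(63/10, 17635/96)
obs 10: x=-1/4 → posterior Inverse-Gamma(34/5, 9251/48)
obs 11: x=0 → posterior Inverse-Gamma(73/10, 9635/48)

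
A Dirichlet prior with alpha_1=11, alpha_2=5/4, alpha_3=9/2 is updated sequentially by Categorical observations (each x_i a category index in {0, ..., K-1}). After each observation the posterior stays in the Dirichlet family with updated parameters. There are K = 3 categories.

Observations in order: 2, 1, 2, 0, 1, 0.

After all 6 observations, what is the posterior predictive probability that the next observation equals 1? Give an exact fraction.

obs 1: x=2 → posterior Dirichlet(11, 5/4, 11/2)
obs 2: x=1 → posterior Dirichlet(11, 9/4, 11/2)
obs 3: x=2 → posterior Dirichlet(11, 9/4, 13/2)
obs 4: x=0 → posterior Dirichlet(12, 9/4, 13/2)
obs 5: x=1 → posterior Dirichlet(12, 13/4, 13/2)
obs 6: x=0 → posterior Dirichlet(13, 13/4, 13/2)

1/7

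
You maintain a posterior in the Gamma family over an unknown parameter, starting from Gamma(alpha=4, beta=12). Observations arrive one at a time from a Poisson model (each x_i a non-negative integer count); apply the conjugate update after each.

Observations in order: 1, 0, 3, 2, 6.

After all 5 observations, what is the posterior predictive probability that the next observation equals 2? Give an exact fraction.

obs 1: x=1 → posterior Gamma(5, 13)
obs 2: x=0 → posterior Gamma(5, 14)
obs 3: x=3 → posterior Gamma(8, 15)
obs 4: x=2 → posterior Gamma(10, 16)
obs 5: x=6 → posterior Gamma(16, 17)

827240261886336764177/4918301009412067196928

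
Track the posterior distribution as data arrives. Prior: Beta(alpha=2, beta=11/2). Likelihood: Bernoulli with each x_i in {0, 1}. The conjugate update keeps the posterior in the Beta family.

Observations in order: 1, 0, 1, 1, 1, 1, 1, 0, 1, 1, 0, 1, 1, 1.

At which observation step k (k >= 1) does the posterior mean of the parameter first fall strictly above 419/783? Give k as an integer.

obs 1: x=1 → posterior Beta(3, 11/2)
obs 2: x=0 → posterior Beta(3, 13/2)
obs 3: x=1 → posterior Beta(4, 13/2)
obs 4: x=1 → posterior Beta(5, 13/2)
obs 5: x=1 → posterior Beta(6, 13/2)
obs 6: x=1 → posterior Beta(7, 13/2)
obs 7: x=1 → posterior Beta(8, 13/2)
obs 8: x=0 → posterior Beta(8, 15/2)
obs 9: x=1 → posterior Beta(9, 15/2)
obs 10: x=1 → posterior Beta(10, 15/2)
obs 11: x=0 → posterior Beta(10, 17/2)
obs 12: x=1 → posterior Beta(11, 17/2)
obs 13: x=1 → posterior Beta(12, 17/2)
obs 14: x=1 → posterior Beta(13, 17/2)

k = 7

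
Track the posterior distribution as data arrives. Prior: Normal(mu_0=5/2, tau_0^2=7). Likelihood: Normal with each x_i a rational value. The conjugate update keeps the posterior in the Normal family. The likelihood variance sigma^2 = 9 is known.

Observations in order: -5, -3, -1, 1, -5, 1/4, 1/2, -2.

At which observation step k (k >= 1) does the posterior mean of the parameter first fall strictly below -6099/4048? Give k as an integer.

k = 5

obs 1: x=-5 → posterior Normal(-25/32, 63/16)
obs 2: x=-3 → posterior Normal(-67/46, 63/23)
obs 3: x=-1 → posterior Normal(-27/20, 21/10)
obs 4: x=1 → posterior Normal(-67/74, 63/37)
obs 5: x=-5 → posterior Normal(-137/88, 63/44)
obs 6: x=1/4 → posterior Normal(-89/68, 21/17)
obs 7: x=1/2 → posterior Normal(-253/232, 63/58)
obs 8: x=-2 → posterior Normal(-309/260, 63/65)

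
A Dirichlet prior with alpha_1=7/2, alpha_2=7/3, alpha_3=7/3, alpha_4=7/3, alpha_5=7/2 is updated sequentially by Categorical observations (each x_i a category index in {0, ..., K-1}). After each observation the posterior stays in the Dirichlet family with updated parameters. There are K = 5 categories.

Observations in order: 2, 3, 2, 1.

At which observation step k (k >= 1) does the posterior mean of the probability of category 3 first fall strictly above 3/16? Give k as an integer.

k = 2

obs 1: x=2 → posterior Dirichlet(7/2, 7/3, 10/3, 7/3, 7/2)
obs 2: x=3 → posterior Dirichlet(7/2, 7/3, 10/3, 10/3, 7/2)
obs 3: x=2 → posterior Dirichlet(7/2, 7/3, 13/3, 10/3, 7/2)
obs 4: x=1 → posterior Dirichlet(7/2, 10/3, 13/3, 10/3, 7/2)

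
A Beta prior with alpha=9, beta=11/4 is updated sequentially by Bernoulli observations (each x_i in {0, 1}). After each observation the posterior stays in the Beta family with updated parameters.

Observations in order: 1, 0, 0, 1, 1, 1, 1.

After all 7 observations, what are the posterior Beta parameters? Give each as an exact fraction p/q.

obs 1: x=1 → posterior Beta(10, 11/4)
obs 2: x=0 → posterior Beta(10, 15/4)
obs 3: x=0 → posterior Beta(10, 19/4)
obs 4: x=1 → posterior Beta(11, 19/4)
obs 5: x=1 → posterior Beta(12, 19/4)
obs 6: x=1 → posterior Beta(13, 19/4)
obs 7: x=1 → posterior Beta(14, 19/4)

alpha=14, beta=19/4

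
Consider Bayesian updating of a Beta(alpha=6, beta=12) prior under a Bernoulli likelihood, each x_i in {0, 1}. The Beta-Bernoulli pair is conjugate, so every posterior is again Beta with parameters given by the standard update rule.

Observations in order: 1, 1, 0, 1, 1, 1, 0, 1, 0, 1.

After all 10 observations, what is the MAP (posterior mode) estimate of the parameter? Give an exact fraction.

6/13

obs 1: x=1 → posterior Beta(7, 12)
obs 2: x=1 → posterior Beta(8, 12)
obs 3: x=0 → posterior Beta(8, 13)
obs 4: x=1 → posterior Beta(9, 13)
obs 5: x=1 → posterior Beta(10, 13)
obs 6: x=1 → posterior Beta(11, 13)
obs 7: x=0 → posterior Beta(11, 14)
obs 8: x=1 → posterior Beta(12, 14)
obs 9: x=0 → posterior Beta(12, 15)
obs 10: x=1 → posterior Beta(13, 15)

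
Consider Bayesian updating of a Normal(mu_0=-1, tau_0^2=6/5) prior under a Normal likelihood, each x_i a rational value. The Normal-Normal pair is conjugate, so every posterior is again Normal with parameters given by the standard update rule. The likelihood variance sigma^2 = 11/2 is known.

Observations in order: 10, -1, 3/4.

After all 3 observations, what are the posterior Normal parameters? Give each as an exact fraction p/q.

obs 1: x=10 → posterior Normal(65/67, 66/67)
obs 2: x=-1 → posterior Normal(53/79, 66/79)
obs 3: x=3/4 → posterior Normal(62/91, 66/91)

mu_0=62/91, tau_0^2=66/91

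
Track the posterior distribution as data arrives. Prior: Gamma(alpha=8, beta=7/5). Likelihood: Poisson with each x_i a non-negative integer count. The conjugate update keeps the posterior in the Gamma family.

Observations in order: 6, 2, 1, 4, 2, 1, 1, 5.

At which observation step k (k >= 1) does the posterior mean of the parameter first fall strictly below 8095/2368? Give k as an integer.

k = 6

obs 1: x=6 → posterior Gamma(14, 12/5)
obs 2: x=2 → posterior Gamma(16, 17/5)
obs 3: x=1 → posterior Gamma(17, 22/5)
obs 4: x=4 → posterior Gamma(21, 27/5)
obs 5: x=2 → posterior Gamma(23, 32/5)
obs 6: x=1 → posterior Gamma(24, 37/5)
obs 7: x=1 → posterior Gamma(25, 42/5)
obs 8: x=5 → posterior Gamma(30, 47/5)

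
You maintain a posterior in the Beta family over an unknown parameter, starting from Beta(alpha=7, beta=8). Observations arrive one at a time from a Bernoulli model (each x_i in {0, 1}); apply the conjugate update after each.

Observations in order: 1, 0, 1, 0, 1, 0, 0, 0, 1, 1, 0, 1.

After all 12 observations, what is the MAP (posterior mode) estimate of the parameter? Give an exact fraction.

12/25

obs 1: x=1 → posterior Beta(8, 8)
obs 2: x=0 → posterior Beta(8, 9)
obs 3: x=1 → posterior Beta(9, 9)
obs 4: x=0 → posterior Beta(9, 10)
obs 5: x=1 → posterior Beta(10, 10)
obs 6: x=0 → posterior Beta(10, 11)
obs 7: x=0 → posterior Beta(10, 12)
obs 8: x=0 → posterior Beta(10, 13)
obs 9: x=1 → posterior Beta(11, 13)
obs 10: x=1 → posterior Beta(12, 13)
obs 11: x=0 → posterior Beta(12, 14)
obs 12: x=1 → posterior Beta(13, 14)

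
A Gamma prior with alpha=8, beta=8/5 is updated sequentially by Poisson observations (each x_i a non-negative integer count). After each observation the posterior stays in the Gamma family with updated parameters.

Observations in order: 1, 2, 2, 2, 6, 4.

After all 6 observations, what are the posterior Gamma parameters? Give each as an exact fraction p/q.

obs 1: x=1 → posterior Gamma(9, 13/5)
obs 2: x=2 → posterior Gamma(11, 18/5)
obs 3: x=2 → posterior Gamma(13, 23/5)
obs 4: x=2 → posterior Gamma(15, 28/5)
obs 5: x=6 → posterior Gamma(21, 33/5)
obs 6: x=4 → posterior Gamma(25, 38/5)

alpha=25, beta=38/5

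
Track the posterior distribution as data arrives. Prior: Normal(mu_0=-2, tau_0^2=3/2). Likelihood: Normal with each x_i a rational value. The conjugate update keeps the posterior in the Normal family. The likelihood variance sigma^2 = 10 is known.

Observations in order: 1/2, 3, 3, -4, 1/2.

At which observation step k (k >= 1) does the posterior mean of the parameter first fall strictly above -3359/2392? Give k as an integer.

k = 2

obs 1: x=1/2 → posterior Normal(-77/46, 30/23)
obs 2: x=3 → posterior Normal(-59/52, 15/13)
obs 3: x=3 → posterior Normal(-41/58, 30/29)
obs 4: x=-4 → posterior Normal(-65/64, 15/16)
obs 5: x=1/2 → posterior Normal(-31/35, 6/7)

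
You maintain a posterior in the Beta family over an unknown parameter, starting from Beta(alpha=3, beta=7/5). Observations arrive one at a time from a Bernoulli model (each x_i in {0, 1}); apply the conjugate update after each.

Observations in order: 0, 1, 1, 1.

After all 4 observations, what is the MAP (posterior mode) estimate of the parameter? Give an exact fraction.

25/32

obs 1: x=0 → posterior Beta(3, 12/5)
obs 2: x=1 → posterior Beta(4, 12/5)
obs 3: x=1 → posterior Beta(5, 12/5)
obs 4: x=1 → posterior Beta(6, 12/5)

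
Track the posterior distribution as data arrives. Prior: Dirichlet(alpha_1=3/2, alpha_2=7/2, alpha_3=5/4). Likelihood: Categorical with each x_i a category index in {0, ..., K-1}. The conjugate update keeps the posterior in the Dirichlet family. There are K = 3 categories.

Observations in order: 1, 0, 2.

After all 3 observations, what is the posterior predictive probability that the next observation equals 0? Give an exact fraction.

obs 1: x=1 → posterior Dirichlet(3/2, 9/2, 5/4)
obs 2: x=0 → posterior Dirichlet(5/2, 9/2, 5/4)
obs 3: x=2 → posterior Dirichlet(5/2, 9/2, 9/4)

10/37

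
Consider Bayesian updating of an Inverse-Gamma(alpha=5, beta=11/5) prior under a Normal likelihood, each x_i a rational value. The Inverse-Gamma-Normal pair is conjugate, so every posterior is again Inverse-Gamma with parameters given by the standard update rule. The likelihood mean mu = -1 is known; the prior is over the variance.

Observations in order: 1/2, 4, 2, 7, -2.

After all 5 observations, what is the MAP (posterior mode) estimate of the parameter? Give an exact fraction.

2113/340

obs 1: x=1/2 → posterior Inverse-Gamma(11/2, 133/40)
obs 2: x=4 → posterior Inverse-Gamma(6, 633/40)
obs 3: x=2 → posterior Inverse-Gamma(13/2, 813/40)
obs 4: x=7 → posterior Inverse-Gamma(7, 2093/40)
obs 5: x=-2 → posterior Inverse-Gamma(15/2, 2113/40)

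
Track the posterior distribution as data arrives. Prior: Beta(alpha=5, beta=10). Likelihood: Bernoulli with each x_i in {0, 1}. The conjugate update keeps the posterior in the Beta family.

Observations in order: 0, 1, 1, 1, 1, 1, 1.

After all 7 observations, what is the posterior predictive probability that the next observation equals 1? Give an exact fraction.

obs 1: x=0 → posterior Beta(5, 11)
obs 2: x=1 → posterior Beta(6, 11)
obs 3: x=1 → posterior Beta(7, 11)
obs 4: x=1 → posterior Beta(8, 11)
obs 5: x=1 → posterior Beta(9, 11)
obs 6: x=1 → posterior Beta(10, 11)
obs 7: x=1 → posterior Beta(11, 11)

1/2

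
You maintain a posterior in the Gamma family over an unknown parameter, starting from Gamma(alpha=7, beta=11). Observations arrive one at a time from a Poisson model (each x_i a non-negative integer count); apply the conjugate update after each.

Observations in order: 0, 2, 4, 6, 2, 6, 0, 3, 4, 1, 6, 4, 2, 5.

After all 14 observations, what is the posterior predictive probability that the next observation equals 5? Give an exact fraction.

181087951174140891256046115464196596435419994719495662138797342777252197265625/4329597209804071556999850686423748837445627466933623734794698147362362248658944

obs 1: x=0 → posterior Gamma(7, 12)
obs 2: x=2 → posterior Gamma(9, 13)
obs 3: x=4 → posterior Gamma(13, 14)
obs 4: x=6 → posterior Gamma(19, 15)
obs 5: x=2 → posterior Gamma(21, 16)
obs 6: x=6 → posterior Gamma(27, 17)
obs 7: x=0 → posterior Gamma(27, 18)
obs 8: x=3 → posterior Gamma(30, 19)
obs 9: x=4 → posterior Gamma(34, 20)
obs 10: x=1 → posterior Gamma(35, 21)
obs 11: x=6 → posterior Gamma(41, 22)
obs 12: x=4 → posterior Gamma(45, 23)
obs 13: x=2 → posterior Gamma(47, 24)
obs 14: x=5 → posterior Gamma(52, 25)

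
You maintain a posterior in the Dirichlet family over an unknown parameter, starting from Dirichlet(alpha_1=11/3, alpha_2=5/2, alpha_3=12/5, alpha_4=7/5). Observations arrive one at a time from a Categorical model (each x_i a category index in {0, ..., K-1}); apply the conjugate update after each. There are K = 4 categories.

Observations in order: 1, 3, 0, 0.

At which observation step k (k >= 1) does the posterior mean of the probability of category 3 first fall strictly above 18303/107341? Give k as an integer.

obs 1: x=1 → posterior Dirichlet(11/3, 7/2, 12/5, 7/5)
obs 2: x=3 → posterior Dirichlet(11/3, 7/2, 12/5, 12/5)
obs 3: x=0 → posterior Dirichlet(14/3, 7/2, 12/5, 12/5)
obs 4: x=0 → posterior Dirichlet(17/3, 7/2, 12/5, 12/5)

k = 2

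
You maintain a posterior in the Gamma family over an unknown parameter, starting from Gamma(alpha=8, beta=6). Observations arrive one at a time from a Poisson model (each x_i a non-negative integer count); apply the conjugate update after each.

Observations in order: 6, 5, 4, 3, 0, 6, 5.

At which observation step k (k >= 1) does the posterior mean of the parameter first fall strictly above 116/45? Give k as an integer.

obs 1: x=6 → posterior Gamma(14, 7)
obs 2: x=5 → posterior Gamma(19, 8)
obs 3: x=4 → posterior Gamma(23, 9)
obs 4: x=3 → posterior Gamma(26, 10)
obs 5: x=0 → posterior Gamma(26, 11)
obs 6: x=6 → posterior Gamma(32, 12)
obs 7: x=5 → posterior Gamma(37, 13)

k = 4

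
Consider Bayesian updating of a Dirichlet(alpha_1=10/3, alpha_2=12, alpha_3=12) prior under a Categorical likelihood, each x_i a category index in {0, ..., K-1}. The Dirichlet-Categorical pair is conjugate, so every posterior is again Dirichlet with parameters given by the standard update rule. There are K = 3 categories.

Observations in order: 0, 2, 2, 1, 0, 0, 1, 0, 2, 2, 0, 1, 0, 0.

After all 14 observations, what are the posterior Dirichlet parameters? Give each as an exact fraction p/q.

obs 1: x=0 → posterior Dirichlet(13/3, 12, 12)
obs 2: x=2 → posterior Dirichlet(13/3, 12, 13)
obs 3: x=2 → posterior Dirichlet(13/3, 12, 14)
obs 4: x=1 → posterior Dirichlet(13/3, 13, 14)
obs 5: x=0 → posterior Dirichlet(16/3, 13, 14)
obs 6: x=0 → posterior Dirichlet(19/3, 13, 14)
obs 7: x=1 → posterior Dirichlet(19/3, 14, 14)
obs 8: x=0 → posterior Dirichlet(22/3, 14, 14)
obs 9: x=2 → posterior Dirichlet(22/3, 14, 15)
obs 10: x=2 → posterior Dirichlet(22/3, 14, 16)
obs 11: x=0 → posterior Dirichlet(25/3, 14, 16)
obs 12: x=1 → posterior Dirichlet(25/3, 15, 16)
obs 13: x=0 → posterior Dirichlet(28/3, 15, 16)
obs 14: x=0 → posterior Dirichlet(31/3, 15, 16)

alpha_1=31/3, alpha_2=15, alpha_3=16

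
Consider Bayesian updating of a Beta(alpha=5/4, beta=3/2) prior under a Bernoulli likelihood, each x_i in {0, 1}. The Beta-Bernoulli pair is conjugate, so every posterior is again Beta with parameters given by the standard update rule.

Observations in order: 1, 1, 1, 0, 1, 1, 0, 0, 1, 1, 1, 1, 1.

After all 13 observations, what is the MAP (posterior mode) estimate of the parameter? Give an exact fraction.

41/55

obs 1: x=1 → posterior Beta(9/4, 3/2)
obs 2: x=1 → posterior Beta(13/4, 3/2)
obs 3: x=1 → posterior Beta(17/4, 3/2)
obs 4: x=0 → posterior Beta(17/4, 5/2)
obs 5: x=1 → posterior Beta(21/4, 5/2)
obs 6: x=1 → posterior Beta(25/4, 5/2)
obs 7: x=0 → posterior Beta(25/4, 7/2)
obs 8: x=0 → posterior Beta(25/4, 9/2)
obs 9: x=1 → posterior Beta(29/4, 9/2)
obs 10: x=1 → posterior Beta(33/4, 9/2)
obs 11: x=1 → posterior Beta(37/4, 9/2)
obs 12: x=1 → posterior Beta(41/4, 9/2)
obs 13: x=1 → posterior Beta(45/4, 9/2)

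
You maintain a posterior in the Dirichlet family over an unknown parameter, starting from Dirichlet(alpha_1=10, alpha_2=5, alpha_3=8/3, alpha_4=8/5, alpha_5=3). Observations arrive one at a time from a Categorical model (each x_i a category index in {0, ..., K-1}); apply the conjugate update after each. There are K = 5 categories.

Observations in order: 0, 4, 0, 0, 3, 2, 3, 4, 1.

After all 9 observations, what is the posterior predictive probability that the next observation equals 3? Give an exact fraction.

54/469

obs 1: x=0 → posterior Dirichlet(11, 5, 8/3, 8/5, 3)
obs 2: x=4 → posterior Dirichlet(11, 5, 8/3, 8/5, 4)
obs 3: x=0 → posterior Dirichlet(12, 5, 8/3, 8/5, 4)
obs 4: x=0 → posterior Dirichlet(13, 5, 8/3, 8/5, 4)
obs 5: x=3 → posterior Dirichlet(13, 5, 8/3, 13/5, 4)
obs 6: x=2 → posterior Dirichlet(13, 5, 11/3, 13/5, 4)
obs 7: x=3 → posterior Dirichlet(13, 5, 11/3, 18/5, 4)
obs 8: x=4 → posterior Dirichlet(13, 5, 11/3, 18/5, 5)
obs 9: x=1 → posterior Dirichlet(13, 6, 11/3, 18/5, 5)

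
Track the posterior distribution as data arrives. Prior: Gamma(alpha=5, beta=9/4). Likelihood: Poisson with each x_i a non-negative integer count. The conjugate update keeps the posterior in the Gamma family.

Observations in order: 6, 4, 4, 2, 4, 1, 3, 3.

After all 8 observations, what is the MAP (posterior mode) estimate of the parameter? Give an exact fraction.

124/41

obs 1: x=6 → posterior Gamma(11, 13/4)
obs 2: x=4 → posterior Gamma(15, 17/4)
obs 3: x=4 → posterior Gamma(19, 21/4)
obs 4: x=2 → posterior Gamma(21, 25/4)
obs 5: x=4 → posterior Gamma(25, 29/4)
obs 6: x=1 → posterior Gamma(26, 33/4)
obs 7: x=3 → posterior Gamma(29, 37/4)
obs 8: x=3 → posterior Gamma(32, 41/4)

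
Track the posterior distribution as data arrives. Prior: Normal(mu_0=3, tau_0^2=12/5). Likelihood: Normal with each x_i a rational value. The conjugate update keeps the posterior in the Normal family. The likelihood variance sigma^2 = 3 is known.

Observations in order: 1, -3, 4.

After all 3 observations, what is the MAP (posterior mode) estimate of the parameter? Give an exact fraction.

23/17

obs 1: x=1 → posterior Normal(19/9, 4/3)
obs 2: x=-3 → posterior Normal(7/13, 12/13)
obs 3: x=4 → posterior Normal(23/17, 12/17)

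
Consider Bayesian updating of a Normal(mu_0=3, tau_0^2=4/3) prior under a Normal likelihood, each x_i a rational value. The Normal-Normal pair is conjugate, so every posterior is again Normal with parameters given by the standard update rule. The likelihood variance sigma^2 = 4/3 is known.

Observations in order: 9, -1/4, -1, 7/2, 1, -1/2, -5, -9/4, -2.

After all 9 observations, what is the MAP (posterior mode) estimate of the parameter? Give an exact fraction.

11/20

obs 1: x=9 → posterior Normal(6, 2/3)
obs 2: x=-1/4 → posterior Normal(47/12, 4/9)
obs 3: x=-1 → posterior Normal(43/16, 1/3)
obs 4: x=7/2 → posterior Normal(57/20, 4/15)
obs 5: x=1 → posterior Normal(61/24, 2/9)
obs 6: x=-1/2 → posterior Normal(59/28, 4/21)
obs 7: x=-5 → posterior Normal(39/32, 1/6)
obs 8: x=-9/4 → posterior Normal(5/6, 4/27)
obs 9: x=-2 → posterior Normal(11/20, 2/15)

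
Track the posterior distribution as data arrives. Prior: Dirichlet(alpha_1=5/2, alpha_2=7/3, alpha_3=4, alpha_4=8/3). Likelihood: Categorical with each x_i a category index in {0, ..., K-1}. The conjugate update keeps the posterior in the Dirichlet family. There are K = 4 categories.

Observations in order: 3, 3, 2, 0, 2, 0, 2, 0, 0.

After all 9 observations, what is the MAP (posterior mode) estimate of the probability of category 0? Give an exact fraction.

1/3

obs 1: x=3 → posterior Dirichlet(5/2, 7/3, 4, 11/3)
obs 2: x=3 → posterior Dirichlet(5/2, 7/3, 4, 14/3)
obs 3: x=2 → posterior Dirichlet(5/2, 7/3, 5, 14/3)
obs 4: x=0 → posterior Dirichlet(7/2, 7/3, 5, 14/3)
obs 5: x=2 → posterior Dirichlet(7/2, 7/3, 6, 14/3)
obs 6: x=0 → posterior Dirichlet(9/2, 7/3, 6, 14/3)
obs 7: x=2 → posterior Dirichlet(9/2, 7/3, 7, 14/3)
obs 8: x=0 → posterior Dirichlet(11/2, 7/3, 7, 14/3)
obs 9: x=0 → posterior Dirichlet(13/2, 7/3, 7, 14/3)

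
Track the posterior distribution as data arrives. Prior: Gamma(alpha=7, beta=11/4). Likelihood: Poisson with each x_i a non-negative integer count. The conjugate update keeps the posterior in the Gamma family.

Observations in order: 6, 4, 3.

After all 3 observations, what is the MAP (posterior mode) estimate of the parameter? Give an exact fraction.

76/23

obs 1: x=6 → posterior Gamma(13, 15/4)
obs 2: x=4 → posterior Gamma(17, 19/4)
obs 3: x=3 → posterior Gamma(20, 23/4)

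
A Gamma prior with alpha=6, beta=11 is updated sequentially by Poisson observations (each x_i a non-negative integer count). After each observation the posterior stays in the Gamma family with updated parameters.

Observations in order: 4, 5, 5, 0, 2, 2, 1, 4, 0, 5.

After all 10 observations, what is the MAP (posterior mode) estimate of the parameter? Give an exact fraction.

obs 1: x=4 → posterior Gamma(10, 12)
obs 2: x=5 → posterior Gamma(15, 13)
obs 3: x=5 → posterior Gamma(20, 14)
obs 4: x=0 → posterior Gamma(20, 15)
obs 5: x=2 → posterior Gamma(22, 16)
obs 6: x=2 → posterior Gamma(24, 17)
obs 7: x=1 → posterior Gamma(25, 18)
obs 8: x=4 → posterior Gamma(29, 19)
obs 9: x=0 → posterior Gamma(29, 20)
obs 10: x=5 → posterior Gamma(34, 21)

11/7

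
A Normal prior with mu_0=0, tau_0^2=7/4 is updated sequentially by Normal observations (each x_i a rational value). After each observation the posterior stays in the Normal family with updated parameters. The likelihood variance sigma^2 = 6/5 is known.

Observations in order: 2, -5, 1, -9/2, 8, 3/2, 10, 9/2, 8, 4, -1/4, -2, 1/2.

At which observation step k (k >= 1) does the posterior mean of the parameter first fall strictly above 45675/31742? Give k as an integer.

obs 1: x=2 → posterior Normal(70/59, 42/59)
obs 2: x=-5 → posterior Normal(-105/94, 21/47)
obs 3: x=1 → posterior Normal(-70/129, 14/43)
obs 4: x=-9/2 → posterior Normal(-455/328, 21/82)
obs 5: x=8 → posterior Normal(105/398, 42/199)
obs 6: x=3/2 → posterior Normal(35/78, 7/39)
obs 7: x=10 → posterior Normal(455/269, 42/269)
obs 8: x=9/2 → posterior Normal(1225/608, 21/152)
obs 9: x=8 → posterior Normal(595/226, 14/113)
obs 10: x=4 → posterior Normal(2065/748, 21/187)
obs 11: x=-1/4 → posterior Normal(4095/1636, 42/409)
obs 12: x=-2 → posterior Normal(3815/1776, 7/74)
obs 13: x=1/2 → posterior Normal(3885/1916, 42/479)

k = 7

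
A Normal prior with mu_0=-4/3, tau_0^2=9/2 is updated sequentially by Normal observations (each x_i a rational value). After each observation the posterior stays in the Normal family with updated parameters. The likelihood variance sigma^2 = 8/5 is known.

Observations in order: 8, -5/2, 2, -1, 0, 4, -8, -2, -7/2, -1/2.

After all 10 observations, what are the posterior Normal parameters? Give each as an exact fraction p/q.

obs 1: x=8 → posterior Normal(1016/183, 72/61)
obs 2: x=-5/2 → posterior Normal(1357/636, 36/53)
obs 3: x=2 → posterior Normal(1897/906, 72/151)
obs 4: x=-1 → posterior Normal(1627/1176, 18/49)
obs 5: x=0 → posterior Normal(1627/1446, 72/241)
obs 6: x=4 → posterior Normal(2707/1716, 36/143)
obs 7: x=-8 → posterior Normal(547/1986, 72/331)
obs 8: x=-2 → posterior Normal(7/2256, 9/47)
obs 9: x=-7/2 → posterior Normal(-469/1263, 72/421)
obs 10: x=-1/2 → posterior Normal(-1073/2796, 36/233)

mu_0=-1073/2796, tau_0^2=36/233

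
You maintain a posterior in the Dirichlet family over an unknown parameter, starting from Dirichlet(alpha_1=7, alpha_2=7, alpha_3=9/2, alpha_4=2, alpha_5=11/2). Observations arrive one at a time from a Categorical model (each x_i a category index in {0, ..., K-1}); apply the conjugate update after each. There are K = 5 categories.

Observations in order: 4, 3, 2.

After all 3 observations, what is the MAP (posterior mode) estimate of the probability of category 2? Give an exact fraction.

3/16

obs 1: x=4 → posterior Dirichlet(7, 7, 9/2, 2, 13/2)
obs 2: x=3 → posterior Dirichlet(7, 7, 9/2, 3, 13/2)
obs 3: x=2 → posterior Dirichlet(7, 7, 11/2, 3, 13/2)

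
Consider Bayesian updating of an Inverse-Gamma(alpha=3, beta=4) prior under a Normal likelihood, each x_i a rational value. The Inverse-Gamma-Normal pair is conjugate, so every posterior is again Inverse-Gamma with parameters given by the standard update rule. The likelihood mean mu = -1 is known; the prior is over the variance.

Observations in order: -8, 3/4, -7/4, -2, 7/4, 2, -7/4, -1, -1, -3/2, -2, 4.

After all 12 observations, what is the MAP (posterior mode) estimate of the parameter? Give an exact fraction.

21/4

obs 1: x=-8 → posterior Inverse-Gamma(7/2, 57/2)
obs 2: x=3/4 → posterior Inverse-Gamma(4, 961/32)
obs 3: x=-7/4 → posterior Inverse-Gamma(9/2, 485/16)
obs 4: x=-2 → posterior Inverse-Gamma(5, 493/16)
obs 5: x=7/4 → posterior Inverse-Gamma(11/2, 1107/32)
obs 6: x=2 → posterior Inverse-Gamma(6, 1251/32)
obs 7: x=-7/4 → posterior Inverse-Gamma(13/2, 315/8)
obs 8: x=-1 → posterior Inverse-Gamma(7, 315/8)
obs 9: x=-1 → posterior Inverse-Gamma(15/2, 315/8)
obs 10: x=-3/2 → posterior Inverse-Gamma(8, 79/2)
obs 11: x=-2 → posterior Inverse-Gamma(17/2, 40)
obs 12: x=4 → posterior Inverse-Gamma(9, 105/2)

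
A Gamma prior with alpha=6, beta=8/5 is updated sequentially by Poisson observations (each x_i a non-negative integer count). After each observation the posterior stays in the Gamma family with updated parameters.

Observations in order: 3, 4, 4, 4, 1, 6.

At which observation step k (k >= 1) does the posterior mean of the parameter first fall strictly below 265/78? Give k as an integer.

k = 5

obs 1: x=3 → posterior Gamma(9, 13/5)
obs 2: x=4 → posterior Gamma(13, 18/5)
obs 3: x=4 → posterior Gamma(17, 23/5)
obs 4: x=4 → posterior Gamma(21, 28/5)
obs 5: x=1 → posterior Gamma(22, 33/5)
obs 6: x=6 → posterior Gamma(28, 38/5)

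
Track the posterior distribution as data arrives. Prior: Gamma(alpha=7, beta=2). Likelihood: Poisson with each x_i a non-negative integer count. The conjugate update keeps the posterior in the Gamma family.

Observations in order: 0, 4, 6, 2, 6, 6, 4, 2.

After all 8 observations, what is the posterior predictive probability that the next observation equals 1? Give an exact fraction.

370000000000000000000000000000000000000/3740434344477351388916475705363381856681

obs 1: x=0 → posterior Gamma(7, 3)
obs 2: x=4 → posterior Gamma(11, 4)
obs 3: x=6 → posterior Gamma(17, 5)
obs 4: x=2 → posterior Gamma(19, 6)
obs 5: x=6 → posterior Gamma(25, 7)
obs 6: x=6 → posterior Gamma(31, 8)
obs 7: x=4 → posterior Gamma(35, 9)
obs 8: x=2 → posterior Gamma(37, 10)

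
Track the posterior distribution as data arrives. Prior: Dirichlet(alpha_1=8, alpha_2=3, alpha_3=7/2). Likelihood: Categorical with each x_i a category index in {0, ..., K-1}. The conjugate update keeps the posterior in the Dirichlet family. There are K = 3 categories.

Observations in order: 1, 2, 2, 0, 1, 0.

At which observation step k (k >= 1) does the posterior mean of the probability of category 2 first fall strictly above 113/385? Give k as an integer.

k = 3

obs 1: x=1 → posterior Dirichlet(8, 4, 7/2)
obs 2: x=2 → posterior Dirichlet(8, 4, 9/2)
obs 3: x=2 → posterior Dirichlet(8, 4, 11/2)
obs 4: x=0 → posterior Dirichlet(9, 4, 11/2)
obs 5: x=1 → posterior Dirichlet(9, 5, 11/2)
obs 6: x=0 → posterior Dirichlet(10, 5, 11/2)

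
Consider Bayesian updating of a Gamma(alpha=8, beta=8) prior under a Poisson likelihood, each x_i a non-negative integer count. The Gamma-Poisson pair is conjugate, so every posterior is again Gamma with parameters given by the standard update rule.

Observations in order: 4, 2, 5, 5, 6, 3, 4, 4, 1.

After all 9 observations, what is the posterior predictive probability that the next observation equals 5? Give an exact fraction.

obs 1: x=4 → posterior Gamma(12, 9)
obs 2: x=2 → posterior Gamma(14, 10)
obs 3: x=5 → posterior Gamma(19, 11)
obs 4: x=5 → posterior Gamma(24, 12)
obs 5: x=6 → posterior Gamma(30, 13)
obs 6: x=3 → posterior Gamma(33, 14)
obs 7: x=4 → posterior Gamma(37, 15)
obs 8: x=4 → posterior Gamma(41, 16)
obs 9: x=1 → posterior Gamma(42, 17)

363531220605578487480168903591111109663454103759165422617/5527582519632621521435154553222010897486378641900619956224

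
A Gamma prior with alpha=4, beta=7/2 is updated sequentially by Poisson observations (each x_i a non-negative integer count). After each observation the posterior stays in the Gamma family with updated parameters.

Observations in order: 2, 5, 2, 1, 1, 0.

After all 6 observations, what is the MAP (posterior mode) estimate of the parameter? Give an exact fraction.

28/19

obs 1: x=2 → posterior Gamma(6, 9/2)
obs 2: x=5 → posterior Gamma(11, 11/2)
obs 3: x=2 → posterior Gamma(13, 13/2)
obs 4: x=1 → posterior Gamma(14, 15/2)
obs 5: x=1 → posterior Gamma(15, 17/2)
obs 6: x=0 → posterior Gamma(15, 19/2)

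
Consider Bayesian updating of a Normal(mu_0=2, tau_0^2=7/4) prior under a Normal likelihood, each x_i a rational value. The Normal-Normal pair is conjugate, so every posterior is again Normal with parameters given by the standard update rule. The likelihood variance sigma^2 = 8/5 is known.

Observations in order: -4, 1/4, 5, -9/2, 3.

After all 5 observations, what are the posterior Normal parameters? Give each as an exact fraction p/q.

mu_0=221/828, tau_0^2=56/207

obs 1: x=-4 → posterior Normal(-76/67, 56/67)
obs 2: x=1/4 → posterior Normal(-269/408, 28/51)
obs 3: x=5 → posterior Normal(431/548, 56/137)
obs 4: x=-9/2 → posterior Normal(-199/688, 14/43)
obs 5: x=3 → posterior Normal(221/828, 56/207)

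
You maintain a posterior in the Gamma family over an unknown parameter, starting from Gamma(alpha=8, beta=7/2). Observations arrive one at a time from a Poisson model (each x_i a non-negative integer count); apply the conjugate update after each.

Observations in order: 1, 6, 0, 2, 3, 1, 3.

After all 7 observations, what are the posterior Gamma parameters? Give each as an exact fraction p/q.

alpha=24, beta=21/2

obs 1: x=1 → posterior Gamma(9, 9/2)
obs 2: x=6 → posterior Gamma(15, 11/2)
obs 3: x=0 → posterior Gamma(15, 13/2)
obs 4: x=2 → posterior Gamma(17, 15/2)
obs 5: x=3 → posterior Gamma(20, 17/2)
obs 6: x=1 → posterior Gamma(21, 19/2)
obs 7: x=3 → posterior Gamma(24, 21/2)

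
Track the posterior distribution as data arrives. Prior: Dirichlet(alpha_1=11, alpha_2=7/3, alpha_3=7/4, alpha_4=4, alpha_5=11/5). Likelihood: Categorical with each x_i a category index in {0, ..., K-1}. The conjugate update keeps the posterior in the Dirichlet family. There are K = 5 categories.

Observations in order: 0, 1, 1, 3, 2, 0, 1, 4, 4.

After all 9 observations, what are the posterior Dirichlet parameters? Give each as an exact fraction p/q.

alpha_1=13, alpha_2=16/3, alpha_3=11/4, alpha_4=5, alpha_5=21/5

obs 1: x=0 → posterior Dirichlet(12, 7/3, 7/4, 4, 11/5)
obs 2: x=1 → posterior Dirichlet(12, 10/3, 7/4, 4, 11/5)
obs 3: x=1 → posterior Dirichlet(12, 13/3, 7/4, 4, 11/5)
obs 4: x=3 → posterior Dirichlet(12, 13/3, 7/4, 5, 11/5)
obs 5: x=2 → posterior Dirichlet(12, 13/3, 11/4, 5, 11/5)
obs 6: x=0 → posterior Dirichlet(13, 13/3, 11/4, 5, 11/5)
obs 7: x=1 → posterior Dirichlet(13, 16/3, 11/4, 5, 11/5)
obs 8: x=4 → posterior Dirichlet(13, 16/3, 11/4, 5, 16/5)
obs 9: x=4 → posterior Dirichlet(13, 16/3, 11/4, 5, 21/5)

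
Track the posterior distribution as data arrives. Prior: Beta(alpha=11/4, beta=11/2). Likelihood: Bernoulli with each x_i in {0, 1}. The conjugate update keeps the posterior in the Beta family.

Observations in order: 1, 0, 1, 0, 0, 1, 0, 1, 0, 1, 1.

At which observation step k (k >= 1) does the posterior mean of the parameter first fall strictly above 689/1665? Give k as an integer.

obs 1: x=1 → posterior Beta(15/4, 11/2)
obs 2: x=0 → posterior Beta(15/4, 13/2)
obs 3: x=1 → posterior Beta(19/4, 13/2)
obs 4: x=0 → posterior Beta(19/4, 15/2)
obs 5: x=0 → posterior Beta(19/4, 17/2)
obs 6: x=1 → posterior Beta(23/4, 17/2)
obs 7: x=0 → posterior Beta(23/4, 19/2)
obs 8: x=1 → posterior Beta(27/4, 19/2)
obs 9: x=0 → posterior Beta(27/4, 21/2)
obs 10: x=1 → posterior Beta(31/4, 21/2)
obs 11: x=1 → posterior Beta(35/4, 21/2)

k = 3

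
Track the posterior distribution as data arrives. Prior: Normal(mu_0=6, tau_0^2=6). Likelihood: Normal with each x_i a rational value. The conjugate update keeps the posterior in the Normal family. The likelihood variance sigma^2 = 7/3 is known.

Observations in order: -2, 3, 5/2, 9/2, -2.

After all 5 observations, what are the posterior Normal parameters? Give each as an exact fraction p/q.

obs 1: x=-2 → posterior Normal(6/25, 42/25)
obs 2: x=3 → posterior Normal(60/43, 42/43)
obs 3: x=5/2 → posterior Normal(105/61, 42/61)
obs 4: x=9/2 → posterior Normal(186/79, 42/79)
obs 5: x=-2 → posterior Normal(150/97, 42/97)

mu_0=150/97, tau_0^2=42/97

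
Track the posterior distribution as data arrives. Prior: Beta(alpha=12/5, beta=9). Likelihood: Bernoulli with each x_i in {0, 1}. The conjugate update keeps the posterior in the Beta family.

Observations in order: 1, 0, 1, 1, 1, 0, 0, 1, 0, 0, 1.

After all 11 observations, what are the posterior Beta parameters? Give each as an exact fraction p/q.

alpha=42/5, beta=14

obs 1: x=1 → posterior Beta(17/5, 9)
obs 2: x=0 → posterior Beta(17/5, 10)
obs 3: x=1 → posterior Beta(22/5, 10)
obs 4: x=1 → posterior Beta(27/5, 10)
obs 5: x=1 → posterior Beta(32/5, 10)
obs 6: x=0 → posterior Beta(32/5, 11)
obs 7: x=0 → posterior Beta(32/5, 12)
obs 8: x=1 → posterior Beta(37/5, 12)
obs 9: x=0 → posterior Beta(37/5, 13)
obs 10: x=0 → posterior Beta(37/5, 14)
obs 11: x=1 → posterior Beta(42/5, 14)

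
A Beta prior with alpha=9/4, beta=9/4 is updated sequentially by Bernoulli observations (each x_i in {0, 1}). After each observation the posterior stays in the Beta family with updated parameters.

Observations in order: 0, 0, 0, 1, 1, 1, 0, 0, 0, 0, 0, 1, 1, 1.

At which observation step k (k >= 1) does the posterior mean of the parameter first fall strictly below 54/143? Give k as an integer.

k = 2

obs 1: x=0 → posterior Beta(9/4, 13/4)
obs 2: x=0 → posterior Beta(9/4, 17/4)
obs 3: x=0 → posterior Beta(9/4, 21/4)
obs 4: x=1 → posterior Beta(13/4, 21/4)
obs 5: x=1 → posterior Beta(17/4, 21/4)
obs 6: x=1 → posterior Beta(21/4, 21/4)
obs 7: x=0 → posterior Beta(21/4, 25/4)
obs 8: x=0 → posterior Beta(21/4, 29/4)
obs 9: x=0 → posterior Beta(21/4, 33/4)
obs 10: x=0 → posterior Beta(21/4, 37/4)
obs 11: x=0 → posterior Beta(21/4, 41/4)
obs 12: x=1 → posterior Beta(25/4, 41/4)
obs 13: x=1 → posterior Beta(29/4, 41/4)
obs 14: x=1 → posterior Beta(33/4, 41/4)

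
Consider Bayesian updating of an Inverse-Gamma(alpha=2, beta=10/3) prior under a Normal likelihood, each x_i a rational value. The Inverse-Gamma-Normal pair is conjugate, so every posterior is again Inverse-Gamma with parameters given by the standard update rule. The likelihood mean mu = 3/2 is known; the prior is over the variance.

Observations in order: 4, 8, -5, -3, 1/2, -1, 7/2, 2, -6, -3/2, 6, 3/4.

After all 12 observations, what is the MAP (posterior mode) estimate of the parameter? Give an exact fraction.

10331/864

obs 1: x=4 → posterior Inverse-Gamma(5/2, 155/24)
obs 2: x=8 → posterior Inverse-Gamma(3, 331/12)
obs 3: x=-5 → posterior Inverse-Gamma(7/2, 1169/24)
obs 4: x=-3 → posterior Inverse-Gamma(4, 353/6)
obs 5: x=1/2 → posterior Inverse-Gamma(9/2, 178/3)
obs 6: x=-1 → posterior Inverse-Gamma(5, 1499/24)
obs 7: x=7/2 → posterior Inverse-Gamma(11/2, 1547/24)
obs 8: x=2 → posterior Inverse-Gamma(6, 775/12)
obs 9: x=-6 → posterior Inverse-Gamma(13/2, 2225/24)
obs 10: x=-3/2 → posterior Inverse-Gamma(7, 2333/24)
obs 11: x=6 → posterior Inverse-Gamma(15/2, 322/3)
obs 12: x=3/4 → posterior Inverse-Gamma(8, 10331/96)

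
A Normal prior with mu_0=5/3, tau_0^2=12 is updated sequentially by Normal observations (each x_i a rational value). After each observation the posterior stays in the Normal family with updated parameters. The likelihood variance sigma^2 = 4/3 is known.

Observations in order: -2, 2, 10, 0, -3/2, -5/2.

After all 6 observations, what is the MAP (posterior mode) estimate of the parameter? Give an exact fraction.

167/165

obs 1: x=-2 → posterior Normal(-49/30, 6/5)
obs 2: x=2 → posterior Normal(5/57, 12/19)
obs 3: x=10 → posterior Normal(275/84, 3/7)
obs 4: x=0 → posterior Normal(275/111, 12/37)
obs 5: x=-3/2 → posterior Normal(469/276, 6/23)
obs 6: x=-5/2 → posterior Normal(167/165, 12/55)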